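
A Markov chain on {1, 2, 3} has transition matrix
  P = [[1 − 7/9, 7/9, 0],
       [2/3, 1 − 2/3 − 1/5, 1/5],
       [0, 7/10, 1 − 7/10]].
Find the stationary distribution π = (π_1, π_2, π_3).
π = (2/5, 7/15, 2/15)

This is a birth-death chain on three states, which satisfies detailed balance: π_1 · P_{12} = π_2 · P_{21} and π_2 · P_{23} = π_3 · P_{32}.
From π_1 · 7/9 = π_2 · 2/3: π_2/π_1 = (7/9)/(2/3) = 7/6.
From π_2 · 1/5 = π_3 · 7/10: π_3/π_2 = (1/5)/(7/10) = 2/7.
Take π_1 proportional to 1; then unnormalized π = (1, 7/6, 1/3). Normalize by dividing by the sum 5/2:
  π = (2/5, 7/15, 2/15).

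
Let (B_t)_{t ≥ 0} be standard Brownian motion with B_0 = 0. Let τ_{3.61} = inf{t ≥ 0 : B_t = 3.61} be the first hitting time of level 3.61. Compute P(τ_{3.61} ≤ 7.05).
P(τ_{3.61} ≤ 7.05) = 2(1 − Φ(3.61/√7.05)) = 2(1 − Φ(1.3596)) ≈ 0.1740

By the reflection principle for standard BM, P(τ_b ≤ t) = 2 · P(B_t ≥ b). Since B_t ~ N(0, t), P(B_t ≥ 3.61) = 1 − Φ(3.61/√t) = 1 − Φ(3.61/√7.05) = 1 − Φ(1.3596) ≈ 0.08698. Doubling: P(τ_{3.61} ≤ 7.05) ≈ 2 · 0.08698 = 0.17396 ≈ 0.1740.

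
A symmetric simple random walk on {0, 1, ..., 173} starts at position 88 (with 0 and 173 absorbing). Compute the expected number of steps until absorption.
E[τ | X_0 = 88] = 7480

Let v_k = E[τ | X_0 = k]. Boundary: v_0 = v_173 = 0. Recurrence: v_k = 1 + (v_{k-1} + v_{k+1})/2 for 1 ≤ k ≤ 172. The particular solution to v_k − (v_{k-1} + v_{k+1})/2 = 1 is v_k = −k^2. Adding homogeneous solution A + B k and matching boundaries gives v_k = k (173 − k). Substituting k = 88: v_88 = 88 · 85 = 7480.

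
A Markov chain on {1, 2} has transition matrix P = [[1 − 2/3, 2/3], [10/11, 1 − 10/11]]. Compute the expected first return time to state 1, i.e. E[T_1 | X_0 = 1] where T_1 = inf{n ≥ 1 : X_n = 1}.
E[T_1 | X_0 = 1] = 1/π_1 = 26/15

For an irreducible recurrent Markov chain with stationary distribution π, E[T_i | X_0 = i] = 1/π_i (Kac's formula). Here π_1 = (10/11)/(2/3 + 10/11) = (10/11)/(52/33) = 15/26, so E[T_1 | X_0 = 1] = 1/π_1 = (2/3 + 10/11)/(10/11) = (52/33)/(10/11) = 26/15.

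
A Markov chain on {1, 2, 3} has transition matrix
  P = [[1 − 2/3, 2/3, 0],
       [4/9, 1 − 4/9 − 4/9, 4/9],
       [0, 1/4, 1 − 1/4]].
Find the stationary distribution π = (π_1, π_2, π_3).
π = (6/31, 9/31, 16/31)

This is a birth-death chain on three states, which satisfies detailed balance: π_1 · P_{12} = π_2 · P_{21} and π_2 · P_{23} = π_3 · P_{32}.
From π_1 · 2/3 = π_2 · 4/9: π_2/π_1 = (2/3)/(4/9) = 3/2.
From π_2 · 4/9 = π_3 · 1/4: π_3/π_2 = (4/9)/(1/4) = 16/9.
Take π_1 proportional to 1; then unnormalized π = (1, 3/2, 8/3). Normalize by dividing by the sum 31/6:
  π = (6/31, 9/31, 16/31).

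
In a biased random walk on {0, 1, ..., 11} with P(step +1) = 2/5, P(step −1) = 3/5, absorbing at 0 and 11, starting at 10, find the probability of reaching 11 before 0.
P(hit 11 before 0) = (1 − (3/2)^10) / (1 − (3/2)^11) = 116050/175099

Let u_k denote P(reach 11 before 0 | start at k). Boundary: u_0 = 0, u_11 = 1. Recurrence: u_k = 2/5·u_{k+1} + 3/5·u_{k-1} for 1 ≤ k ≤ 10. Try u_k = A + B·r^k with r = q/p = (3/5)/(2/5) = 3/2. Substitution satisfies the recurrence; boundary conditions give:
  u_k = (1 − r^k) / (1 − r^N) = (1 − (3/2)^10) / (1 − (3/2)^11) = 116050/175099.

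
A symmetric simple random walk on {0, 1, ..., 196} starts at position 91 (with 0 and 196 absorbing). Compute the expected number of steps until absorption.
E[τ | X_0 = 91] = 9555

Let v_k = E[τ | X_0 = k]. Boundary: v_0 = v_196 = 0. Recurrence: v_k = 1 + (v_{k-1} + v_{k+1})/2 for 1 ≤ k ≤ 195. The particular solution to v_k − (v_{k-1} + v_{k+1})/2 = 1 is v_k = −k^2. Adding homogeneous solution A + B k and matching boundaries gives v_k = k (196 − k). Substituting k = 91: v_91 = 91 · 105 = 9555.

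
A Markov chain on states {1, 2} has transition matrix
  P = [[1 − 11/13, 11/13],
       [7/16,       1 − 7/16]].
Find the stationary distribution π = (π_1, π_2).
π_1 = 91/267, π_2 = 176/267

Solve πP = π with π_1 + π_2 = 1. From πP = π: π_1 · (1 − 11/13) + π_2 · 7/16 = π_1 ⇒ π_2 · 7/16 = π_1 · 11/13 ⇒ π_2/π_1 = (11/13)/(7/16) = 176/91. Together with π_1 + π_2 = 1:
  π_1 = (7/16)/(11/13 + 7/16) = (7/16)/(267/208) = 91/267,
  π_2 = (11/13)/(11/13 + 7/16) = (11/13)/(267/208) = 176/267.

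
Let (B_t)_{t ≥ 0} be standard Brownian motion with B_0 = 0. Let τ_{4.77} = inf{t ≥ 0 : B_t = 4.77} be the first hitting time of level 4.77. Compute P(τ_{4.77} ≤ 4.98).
P(τ_{4.77} ≤ 4.98) = 2(1 − Φ(4.77/√4.98)) = 2(1 − Φ(2.1375)) ≈ 0.0326

By the reflection principle for standard BM, P(τ_b ≤ t) = 2 · P(B_t ≥ b). Since B_t ~ N(0, t), P(B_t ≥ 4.77) = 1 − Φ(4.77/√t) = 1 − Φ(4.77/√4.98) = 1 − Φ(2.1375) ≈ 0.01628. Doubling: P(τ_{4.77} ≤ 4.98) ≈ 2 · 0.01628 = 0.03256 ≈ 0.0326.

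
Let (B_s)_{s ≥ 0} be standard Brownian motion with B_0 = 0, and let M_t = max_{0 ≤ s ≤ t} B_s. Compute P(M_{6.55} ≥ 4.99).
P(M_{6.55} ≥ 4.99) = 2·P(B_{6.55} ≥ 4.99) = 2(1 − Φ(4.99/√6.55)) ≈ 0.0512

By the reflection principle for Brownian motion, P(M_t ≥ a) = 2 · P(B_t ≥ a) for a ≥ 0. Since B_t ~ N(0, t), P(B_t ≥ 4.99) = 1 − Φ(4.99/√t) = 1 − Φ(4.99/√6.55) = 1 − Φ(1.9498). So
  P(M_{6.55} ≥ 4.99) = 2(1 − Φ(1.9498)) ≈ 0.0512.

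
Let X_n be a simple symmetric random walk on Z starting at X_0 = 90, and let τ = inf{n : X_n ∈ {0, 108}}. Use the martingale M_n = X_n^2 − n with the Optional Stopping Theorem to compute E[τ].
E[τ] = 1620

M_n = X_n^2 − n is a martingale (since E[X_{n+1}^2 | F_n] = X_n^2 + 1). By OST (τ has finite mean in a bounded region), E[M_τ] = E[M_0] = X_0^2 − 0 = 90^2 = 8100. Also E[M_τ] = E[X_τ^2] − E[τ]. The walk exits at 0 or 108, with P(hit 108 first) = 90/108, so E[X_τ^2] = 108^2 · 90/108 + 0 = 9720. Thus E[τ] = E[X_τ^2] − E[M_τ] = 9720 − 8100 = 1620 = 90(108 − 90) = 1620.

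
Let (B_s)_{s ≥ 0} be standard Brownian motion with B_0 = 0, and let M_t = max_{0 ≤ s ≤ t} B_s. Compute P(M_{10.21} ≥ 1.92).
P(M_{10.21} ≥ 1.92) = 2·P(B_{10.21} ≥ 1.92) = 2(1 − Φ(1.92/√10.21)) ≈ 0.5479

By the reflection principle for Brownian motion, P(M_t ≥ a) = 2 · P(B_t ≥ a) for a ≥ 0. Since B_t ~ N(0, t), P(B_t ≥ 1.92) = 1 − Φ(1.92/√t) = 1 − Φ(1.92/√10.21) = 1 − Φ(0.6009). So
  P(M_{10.21} ≥ 1.92) = 2(1 − Φ(0.6009)) ≈ 0.5479.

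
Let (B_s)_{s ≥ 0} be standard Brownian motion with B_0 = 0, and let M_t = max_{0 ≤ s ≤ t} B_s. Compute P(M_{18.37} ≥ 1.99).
P(M_{18.37} ≥ 1.99) = 2·P(B_{18.37} ≥ 1.99) = 2(1 − Φ(1.99/√18.37)) ≈ 0.6424

By the reflection principle for Brownian motion, P(M_t ≥ a) = 2 · P(B_t ≥ a) for a ≥ 0. Since B_t ~ N(0, t), P(B_t ≥ 1.99) = 1 − Φ(1.99/√t) = 1 − Φ(1.99/√18.37) = 1 − Φ(0.4643). So
  P(M_{18.37} ≥ 1.99) = 2(1 − Φ(0.4643)) ≈ 0.6424.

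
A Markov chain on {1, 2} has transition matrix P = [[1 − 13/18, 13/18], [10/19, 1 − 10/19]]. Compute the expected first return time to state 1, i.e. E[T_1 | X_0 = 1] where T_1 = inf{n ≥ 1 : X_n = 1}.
E[T_1 | X_0 = 1] = 1/π_1 = 427/180

For an irreducible recurrent Markov chain with stationary distribution π, E[T_i | X_0 = i] = 1/π_i (Kac's formula). Here π_1 = (10/19)/(13/18 + 10/19) = (10/19)/(427/342) = 180/427, so E[T_1 | X_0 = 1] = 1/π_1 = (13/18 + 10/19)/(10/19) = (427/342)/(10/19) = 427/180.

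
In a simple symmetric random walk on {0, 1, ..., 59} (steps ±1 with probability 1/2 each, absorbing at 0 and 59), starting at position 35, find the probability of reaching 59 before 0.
P(hit 59 before 0) = 35/59

Let u_k = P(hit 59 before 0 | start at k). Then u_0 = 0, u_59 = 1, and u_k = u_{k-1}/2 + u_{k+1}/2 for 1 ≤ k ≤ 58. This harmonic recurrence is solved by u_k = k/59, giving u_35 = 35/59.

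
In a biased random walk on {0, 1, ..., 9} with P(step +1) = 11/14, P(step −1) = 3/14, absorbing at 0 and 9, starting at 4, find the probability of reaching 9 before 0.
P(hit 9 before 0) = (1 − (3/11)^4) / (1 − (3/11)^9) = 293112820/294741001

Let u_k denote P(reach 9 before 0 | start at k). Boundary: u_0 = 0, u_9 = 1. Recurrence: u_k = 11/14·u_{k+1} + 3/14·u_{k-1} for 1 ≤ k ≤ 8. Try u_k = A + B·r^k with r = q/p = (3/14)/(11/14) = 3/11. Substitution satisfies the recurrence; boundary conditions give:
  u_k = (1 − r^k) / (1 − r^N) = (1 − (3/11)^4) / (1 − (3/11)^9) = 293112820/294741001.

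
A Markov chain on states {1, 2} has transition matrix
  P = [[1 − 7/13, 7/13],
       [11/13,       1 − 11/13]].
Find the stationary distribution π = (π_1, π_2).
π_1 = 11/18, π_2 = 7/18

Solve πP = π with π_1 + π_2 = 1. From πP = π: π_1 · (1 − 7/13) + π_2 · 11/13 = π_1 ⇒ π_2 · 11/13 = π_1 · 7/13 ⇒ π_2/π_1 = (7/13)/(11/13) = 7/11. Together with π_1 + π_2 = 1:
  π_1 = (11/13)/(7/13 + 11/13) = (11/13)/(18/13) = 11/18,
  π_2 = (7/13)/(7/13 + 11/13) = (7/13)/(18/13) = 7/18.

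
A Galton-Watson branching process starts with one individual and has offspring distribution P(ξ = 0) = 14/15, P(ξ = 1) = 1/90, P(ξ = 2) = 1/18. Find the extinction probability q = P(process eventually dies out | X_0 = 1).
q = 1

Mean offspring μ = 0·14/15 + 1·1/90 + 2·1/18 = 11/90 ≤ 1. For μ ≤ 1 with offspring not concentrated at 1, the Galton-Watson process goes extinct almost surely, so q = 1.
(Algebraic check: The pgf is f(s) = 14/15 + 1/90·s + 1/18·s². The extinction probability q is the smallest fixed point of f in [0, 1]. Setting s = f(s):
  1/18·s² + (1/90 − 1)·s + 14/15 = 0
  1/18·s² − (14/15 + 1/18)·s + 14/15 = 0
which factors as (s − 1)·(1/18·s − 14/15) = 0, giving roots s = 1 and s = (14/15)/(1/18) = 84/5. Since 84/5 ≥ 1, the smallest root in [0, 1] is s = 1.)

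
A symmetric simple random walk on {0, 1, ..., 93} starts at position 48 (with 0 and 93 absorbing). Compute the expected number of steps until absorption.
E[τ | X_0 = 48] = 2160

Let v_k = E[τ | X_0 = k]. Boundary: v_0 = v_93 = 0. Recurrence: v_k = 1 + (v_{k-1} + v_{k+1})/2 for 1 ≤ k ≤ 92. The particular solution to v_k − (v_{k-1} + v_{k+1})/2 = 1 is v_k = −k^2. Adding homogeneous solution A + B k and matching boundaries gives v_k = k (93 − k). Substituting k = 48: v_48 = 48 · 45 = 2160.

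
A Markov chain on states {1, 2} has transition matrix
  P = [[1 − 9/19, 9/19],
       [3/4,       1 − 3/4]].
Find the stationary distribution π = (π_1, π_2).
π_1 = 19/31, π_2 = 12/31

Solve πP = π with π_1 + π_2 = 1. From πP = π: π_1 · (1 − 9/19) + π_2 · 3/4 = π_1 ⇒ π_2 · 3/4 = π_1 · 9/19 ⇒ π_2/π_1 = (9/19)/(3/4) = 12/19. Together with π_1 + π_2 = 1:
  π_1 = (3/4)/(9/19 + 3/4) = (3/4)/(93/76) = 19/31,
  π_2 = (9/19)/(9/19 + 3/4) = (9/19)/(93/76) = 12/31.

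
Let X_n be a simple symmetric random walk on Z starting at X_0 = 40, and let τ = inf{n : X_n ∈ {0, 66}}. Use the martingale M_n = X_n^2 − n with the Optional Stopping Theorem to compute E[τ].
E[τ] = 1040

M_n = X_n^2 − n is a martingale (since E[X_{n+1}^2 | F_n] = X_n^2 + 1). By OST (τ has finite mean in a bounded region), E[M_τ] = E[M_0] = X_0^2 − 0 = 40^2 = 1600. Also E[M_τ] = E[X_τ^2] − E[τ]. The walk exits at 0 or 66, with P(hit 66 first) = 40/66, so E[X_τ^2] = 66^2 · 40/66 + 0 = 2640. Thus E[τ] = E[X_τ^2] − E[M_τ] = 2640 − 1600 = 1040 = 40(66 − 40) = 1040.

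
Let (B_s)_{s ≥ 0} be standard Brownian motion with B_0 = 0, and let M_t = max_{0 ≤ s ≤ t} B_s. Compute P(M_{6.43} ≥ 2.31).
P(M_{6.43} ≥ 2.31) = 2·P(B_{6.43} ≥ 2.31) = 2(1 − Φ(2.31/√6.43)) ≈ 0.3623

By the reflection principle for Brownian motion, P(M_t ≥ a) = 2 · P(B_t ≥ a) for a ≥ 0. Since B_t ~ N(0, t), P(B_t ≥ 2.31) = 1 − Φ(2.31/√t) = 1 − Φ(2.31/√6.43) = 1 − Φ(0.9110). So
  P(M_{6.43} ≥ 2.31) = 2(1 − Φ(0.9110)) ≈ 0.3623.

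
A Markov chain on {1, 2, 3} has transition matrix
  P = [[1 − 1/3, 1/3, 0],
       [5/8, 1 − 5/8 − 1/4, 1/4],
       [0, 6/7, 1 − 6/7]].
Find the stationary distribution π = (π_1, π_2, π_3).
π = (45/76, 6/19, 7/76)

This is a birth-death chain on three states, which satisfies detailed balance: π_1 · P_{12} = π_2 · P_{21} and π_2 · P_{23} = π_3 · P_{32}.
From π_1 · 1/3 = π_2 · 5/8: π_2/π_1 = (1/3)/(5/8) = 8/15.
From π_2 · 1/4 = π_3 · 6/7: π_3/π_2 = (1/4)/(6/7) = 7/24.
Take π_1 proportional to 1; then unnormalized π = (1, 8/15, 7/45). Normalize by dividing by the sum 76/45:
  π = (45/76, 6/19, 7/76).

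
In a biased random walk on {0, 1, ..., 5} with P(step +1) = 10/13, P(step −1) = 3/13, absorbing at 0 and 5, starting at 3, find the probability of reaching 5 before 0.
P(hit 5 before 0) = (1 − (3/10)^3) / (1 − (3/10)^5) = 13900/14251

Let u_k denote P(reach 5 before 0 | start at k). Boundary: u_0 = 0, u_5 = 1. Recurrence: u_k = 10/13·u_{k+1} + 3/13·u_{k-1} for 1 ≤ k ≤ 4. Try u_k = A + B·r^k with r = q/p = (3/13)/(10/13) = 3/10. Substitution satisfies the recurrence; boundary conditions give:
  u_k = (1 − r^k) / (1 − r^N) = (1 − (3/10)^3) / (1 − (3/10)^5) = 13900/14251.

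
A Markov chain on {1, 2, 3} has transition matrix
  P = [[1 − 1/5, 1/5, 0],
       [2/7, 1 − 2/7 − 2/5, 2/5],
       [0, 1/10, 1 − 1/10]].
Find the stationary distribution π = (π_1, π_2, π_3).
π = (2/9, 7/45, 28/45)

This is a birth-death chain on three states, which satisfies detailed balance: π_1 · P_{12} = π_2 · P_{21} and π_2 · P_{23} = π_3 · P_{32}.
From π_1 · 1/5 = π_2 · 2/7: π_2/π_1 = (1/5)/(2/7) = 7/10.
From π_2 · 2/5 = π_3 · 1/10: π_3/π_2 = (2/5)/(1/10) = 4.
Take π_1 proportional to 1; then unnormalized π = (1, 7/10, 14/5). Normalize by dividing by the sum 9/2:
  π = (2/9, 7/45, 28/45).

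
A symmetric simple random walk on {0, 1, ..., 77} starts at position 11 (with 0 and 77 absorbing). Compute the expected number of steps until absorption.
E[τ | X_0 = 11] = 726

Let v_k = E[τ | X_0 = k]. Boundary: v_0 = v_77 = 0. Recurrence: v_k = 1 + (v_{k-1} + v_{k+1})/2 for 1 ≤ k ≤ 76. The particular solution to v_k − (v_{k-1} + v_{k+1})/2 = 1 is v_k = −k^2. Adding homogeneous solution A + B k and matching boundaries gives v_k = k (77 − k). Substituting k = 11: v_11 = 11 · 66 = 726.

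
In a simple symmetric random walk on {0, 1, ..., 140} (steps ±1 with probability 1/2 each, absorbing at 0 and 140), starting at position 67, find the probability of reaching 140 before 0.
P(hit 140 before 0) = 67/140

Let u_k = P(hit 140 before 0 | start at k). Then u_0 = 0, u_140 = 1, and u_k = u_{k-1}/2 + u_{k+1}/2 for 1 ≤ k ≤ 139. This harmonic recurrence is solved by u_k = k/140, giving u_67 = 67/140.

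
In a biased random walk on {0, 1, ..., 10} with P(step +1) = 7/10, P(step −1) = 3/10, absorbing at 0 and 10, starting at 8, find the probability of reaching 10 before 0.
P(hit 10 before 0) = (1 − (3/7)^8) / (1 − (3/7)^10) = 7053844/7060405

Let u_k denote P(reach 10 before 0 | start at k). Boundary: u_0 = 0, u_10 = 1. Recurrence: u_k = 7/10·u_{k+1} + 3/10·u_{k-1} for 1 ≤ k ≤ 9. Try u_k = A + B·r^k with r = q/p = (3/10)/(7/10) = 3/7. Substitution satisfies the recurrence; boundary conditions give:
  u_k = (1 − r^k) / (1 − r^N) = (1 − (3/7)^8) / (1 − (3/7)^10) = 7053844/7060405.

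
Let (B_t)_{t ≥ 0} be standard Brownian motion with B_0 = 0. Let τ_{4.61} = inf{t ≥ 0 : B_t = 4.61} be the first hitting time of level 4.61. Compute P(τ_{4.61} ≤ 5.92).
P(τ_{4.61} ≤ 5.92) = 2(1 − Φ(4.61/√5.92)) = 2(1 − Φ(1.8947)) ≈ 0.0581

By the reflection principle for standard BM, P(τ_b ≤ t) = 2 · P(B_t ≥ b). Since B_t ~ N(0, t), P(B_t ≥ 4.61) = 1 − Φ(4.61/√t) = 1 − Φ(4.61/√5.92) = 1 − Φ(1.8947) ≈ 0.02907. Doubling: P(τ_{4.61} ≤ 5.92) ≈ 2 · 0.02907 = 0.05814 ≈ 0.0581.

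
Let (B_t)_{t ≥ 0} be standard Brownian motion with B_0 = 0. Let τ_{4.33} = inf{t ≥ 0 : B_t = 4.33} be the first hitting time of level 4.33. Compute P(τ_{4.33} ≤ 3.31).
P(τ_{4.33} ≤ 3.31) = 2(1 − Φ(4.33/√3.31)) = 2(1 − Φ(2.3800)) ≈ 0.0173

By the reflection principle for standard BM, P(τ_b ≤ t) = 2 · P(B_t ≥ b). Since B_t ~ N(0, t), P(B_t ≥ 4.33) = 1 − Φ(4.33/√t) = 1 − Φ(4.33/√3.31) = 1 − Φ(2.3800) ≈ 0.00866. Doubling: P(τ_{4.33} ≤ 3.31) ≈ 2 · 0.00866 = 0.01732 ≈ 0.0173.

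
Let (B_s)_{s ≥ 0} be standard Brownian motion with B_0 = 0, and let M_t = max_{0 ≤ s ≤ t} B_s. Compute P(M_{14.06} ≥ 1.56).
P(M_{14.06} ≥ 1.56) = 2·P(B_{14.06} ≥ 1.56) = 2(1 − Φ(1.56/√14.06)) ≈ 0.6774

By the reflection principle for Brownian motion, P(M_t ≥ a) = 2 · P(B_t ≥ a) for a ≥ 0. Since B_t ~ N(0, t), P(B_t ≥ 1.56) = 1 − Φ(1.56/√t) = 1 − Φ(1.56/√14.06) = 1 − Φ(0.4160). So
  P(M_{14.06} ≥ 1.56) = 2(1 − Φ(0.4160)) ≈ 0.6774.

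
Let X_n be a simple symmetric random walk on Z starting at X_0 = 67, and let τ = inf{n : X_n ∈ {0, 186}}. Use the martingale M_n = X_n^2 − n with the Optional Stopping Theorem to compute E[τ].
E[τ] = 7973

M_n = X_n^2 − n is a martingale (since E[X_{n+1}^2 | F_n] = X_n^2 + 1). By OST (τ has finite mean in a bounded region), E[M_τ] = E[M_0] = X_0^2 − 0 = 67^2 = 4489. Also E[M_τ] = E[X_τ^2] − E[τ]. The walk exits at 0 or 186, with P(hit 186 first) = 67/186, so E[X_τ^2] = 186^2 · 67/186 + 0 = 12462. Thus E[τ] = E[X_τ^2] − E[M_τ] = 12462 − 4489 = 7973 = 67(186 − 67) = 7973.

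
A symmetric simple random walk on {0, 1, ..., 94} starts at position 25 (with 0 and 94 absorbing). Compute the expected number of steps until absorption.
E[τ | X_0 = 25] = 1725

Let v_k = E[τ | X_0 = k]. Boundary: v_0 = v_94 = 0. Recurrence: v_k = 1 + (v_{k-1} + v_{k+1})/2 for 1 ≤ k ≤ 93. The particular solution to v_k − (v_{k-1} + v_{k+1})/2 = 1 is v_k = −k^2. Adding homogeneous solution A + B k and matching boundaries gives v_k = k (94 − k). Substituting k = 25: v_25 = 25 · 69 = 1725.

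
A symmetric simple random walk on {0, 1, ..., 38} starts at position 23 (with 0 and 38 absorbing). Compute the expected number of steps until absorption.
E[τ | X_0 = 23] = 345

Let v_k = E[τ | X_0 = k]. Boundary: v_0 = v_38 = 0. Recurrence: v_k = 1 + (v_{k-1} + v_{k+1})/2 for 1 ≤ k ≤ 37. The particular solution to v_k − (v_{k-1} + v_{k+1})/2 = 1 is v_k = −k^2. Adding homogeneous solution A + B k and matching boundaries gives v_k = k (38 − k). Substituting k = 23: v_23 = 23 · 15 = 345.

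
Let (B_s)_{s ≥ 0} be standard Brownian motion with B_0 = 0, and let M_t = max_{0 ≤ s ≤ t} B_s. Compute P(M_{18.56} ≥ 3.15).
P(M_{18.56} ≥ 3.15) = 2·P(B_{18.56} ≥ 3.15) = 2(1 − Φ(3.15/√18.56)) ≈ 0.4647

By the reflection principle for Brownian motion, P(M_t ≥ a) = 2 · P(B_t ≥ a) for a ≥ 0. Since B_t ~ N(0, t), P(B_t ≥ 3.15) = 1 − Φ(3.15/√t) = 1 − Φ(3.15/√18.56) = 1 − Φ(0.7312). So
  P(M_{18.56} ≥ 3.15) = 2(1 − Φ(0.7312)) ≈ 0.4647.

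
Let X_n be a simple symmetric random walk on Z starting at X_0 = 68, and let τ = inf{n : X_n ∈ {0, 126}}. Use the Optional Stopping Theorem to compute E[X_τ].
E[X_τ] = 68

X_n is a martingale and τ is a bounded-mean stopping time (indeed τ is finite a.s. with bounded expectation since the walk is in a bounded region). By the OST, E[X_τ] = E[X_0] = 68. Equivalently: E[X_τ] = 126 · P(hit 126 first) + 0 · P(hit 0 first) = 126 · (68/126) = 68.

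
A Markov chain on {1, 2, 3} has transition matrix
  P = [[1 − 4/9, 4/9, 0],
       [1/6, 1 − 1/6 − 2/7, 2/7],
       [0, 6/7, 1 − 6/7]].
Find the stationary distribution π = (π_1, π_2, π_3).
π = (9/41, 24/41, 8/41)

This is a birth-death chain on three states, which satisfies detailed balance: π_1 · P_{12} = π_2 · P_{21} and π_2 · P_{23} = π_3 · P_{32}.
From π_1 · 4/9 = π_2 · 1/6: π_2/π_1 = (4/9)/(1/6) = 8/3.
From π_2 · 2/7 = π_3 · 6/7: π_3/π_2 = (2/7)/(6/7) = 1/3.
Take π_1 proportional to 1; then unnormalized π = (1, 8/3, 8/9). Normalize by dividing by the sum 41/9:
  π = (9/41, 24/41, 8/41).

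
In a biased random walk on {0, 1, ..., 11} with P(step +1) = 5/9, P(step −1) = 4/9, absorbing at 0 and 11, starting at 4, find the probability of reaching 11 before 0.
P(hit 11 before 0) = (1 − (4/5)^4) / (1 − (4/5)^11) = 28828125/44633821

Let u_k denote P(reach 11 before 0 | start at k). Boundary: u_0 = 0, u_11 = 1. Recurrence: u_k = 5/9·u_{k+1} + 4/9·u_{k-1} for 1 ≤ k ≤ 10. Try u_k = A + B·r^k with r = q/p = (4/9)/(5/9) = 4/5. Substitution satisfies the recurrence; boundary conditions give:
  u_k = (1 − r^k) / (1 − r^N) = (1 − (4/5)^4) / (1 − (4/5)^11) = 28828125/44633821.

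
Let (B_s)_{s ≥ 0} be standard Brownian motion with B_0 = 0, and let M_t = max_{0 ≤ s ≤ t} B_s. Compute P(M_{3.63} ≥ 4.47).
P(M_{3.63} ≥ 4.47) = 2·P(B_{3.63} ≥ 4.47) = 2(1 − Φ(4.47/√3.63)) ≈ 0.0190

By the reflection principle for Brownian motion, P(M_t ≥ a) = 2 · P(B_t ≥ a) for a ≥ 0. Since B_t ~ N(0, t), P(B_t ≥ 4.47) = 1 − Φ(4.47/√t) = 1 − Φ(4.47/√3.63) = 1 − Φ(2.3461). So
  P(M_{3.63} ≥ 4.47) = 2(1 − Φ(2.3461)) ≈ 0.0190.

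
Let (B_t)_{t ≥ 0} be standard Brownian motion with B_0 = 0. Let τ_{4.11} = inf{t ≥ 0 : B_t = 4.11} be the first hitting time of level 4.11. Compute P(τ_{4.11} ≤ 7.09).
P(τ_{4.11} ≤ 7.09) = 2(1 − Φ(4.11/√7.09)) = 2(1 − Φ(1.5435)) ≈ 0.1227

By the reflection principle for standard BM, P(τ_b ≤ t) = 2 · P(B_t ≥ b). Since B_t ~ N(0, t), P(B_t ≥ 4.11) = 1 − Φ(4.11/√t) = 1 − Φ(4.11/√7.09) = 1 − Φ(1.5435) ≈ 0.06135. Doubling: P(τ_{4.11} ≤ 7.09) ≈ 2 · 0.06135 = 0.12270 ≈ 0.1227.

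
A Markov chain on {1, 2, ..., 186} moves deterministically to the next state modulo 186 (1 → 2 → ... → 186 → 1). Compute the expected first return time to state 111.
E[T_111 | X_0 = 111] = 186

The chain cycles deterministically, so starting at state 111 it returns in exactly 186 steps. Equivalently, the stationary distribution is uniform π_j = 1/186 for every state j, so by Kac's formula E[T_111] = 1/π_111 = 186.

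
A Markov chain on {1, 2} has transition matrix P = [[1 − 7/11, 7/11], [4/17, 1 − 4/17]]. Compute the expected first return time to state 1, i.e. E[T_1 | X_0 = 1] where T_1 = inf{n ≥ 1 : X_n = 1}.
E[T_1 | X_0 = 1] = 1/π_1 = 163/44

For an irreducible recurrent Markov chain with stationary distribution π, E[T_i | X_0 = i] = 1/π_i (Kac's formula). Here π_1 = (4/17)/(7/11 + 4/17) = (4/17)/(163/187) = 44/163, so E[T_1 | X_0 = 1] = 1/π_1 = (7/11 + 4/17)/(4/17) = (163/187)/(4/17) = 163/44.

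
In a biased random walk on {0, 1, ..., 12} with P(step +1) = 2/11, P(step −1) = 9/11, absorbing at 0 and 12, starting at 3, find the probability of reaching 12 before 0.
P(hit 12 before 0) = (1 − (9/2)^3) / (1 − (9/2)^12) = 512/391719185

Let u_k denote P(reach 12 before 0 | start at k). Boundary: u_0 = 0, u_12 = 1. Recurrence: u_k = 2/11·u_{k+1} + 9/11·u_{k-1} for 1 ≤ k ≤ 11. Try u_k = A + B·r^k with r = q/p = (9/11)/(2/11) = 9/2. Substitution satisfies the recurrence; boundary conditions give:
  u_k = (1 − r^k) / (1 − r^N) = (1 − (9/2)^3) / (1 − (9/2)^12) = 512/391719185.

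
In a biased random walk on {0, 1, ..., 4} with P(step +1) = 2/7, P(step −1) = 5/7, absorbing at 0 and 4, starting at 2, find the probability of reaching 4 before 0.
P(hit 4 before 0) = (1 − (5/2)^2) / (1 − (5/2)^4) = 4/29

Let u_k denote P(reach 4 before 0 | start at k). Boundary: u_0 = 0, u_4 = 1. Recurrence: u_k = 2/7·u_{k+1} + 5/7·u_{k-1} for 1 ≤ k ≤ 3. Try u_k = A + B·r^k with r = q/p = (5/7)/(2/7) = 5/2. Substitution satisfies the recurrence; boundary conditions give:
  u_k = (1 − r^k) / (1 − r^N) = (1 − (5/2)^2) / (1 − (5/2)^4) = 4/29.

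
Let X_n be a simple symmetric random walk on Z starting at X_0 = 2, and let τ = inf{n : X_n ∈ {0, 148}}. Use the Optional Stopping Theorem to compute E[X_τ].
E[X_τ] = 2

X_n is a martingale and τ is a bounded-mean stopping time (indeed τ is finite a.s. with bounded expectation since the walk is in a bounded region). By the OST, E[X_τ] = E[X_0] = 2. Equivalently: E[X_τ] = 148 · P(hit 148 first) + 0 · P(hit 0 first) = 148 · (2/148) = 2.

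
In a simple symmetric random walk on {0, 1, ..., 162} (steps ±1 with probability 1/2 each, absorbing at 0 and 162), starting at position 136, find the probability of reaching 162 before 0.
P(hit 162 before 0) = 136/162 = 68/81

Let u_k = P(hit 162 before 0 | start at k). Then u_0 = 0, u_162 = 1, and u_k = u_{k-1}/2 + u_{k+1}/2 for 1 ≤ k ≤ 161. This harmonic recurrence is solved by u_k = k/162, giving u_136 = 136/162 = 68/81.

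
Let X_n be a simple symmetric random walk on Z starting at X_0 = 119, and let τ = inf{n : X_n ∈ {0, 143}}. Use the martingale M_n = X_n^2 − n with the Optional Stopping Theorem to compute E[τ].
E[τ] = 2856

M_n = X_n^2 − n is a martingale (since E[X_{n+1}^2 | F_n] = X_n^2 + 1). By OST (τ has finite mean in a bounded region), E[M_τ] = E[M_0] = X_0^2 − 0 = 119^2 = 14161. Also E[M_τ] = E[X_τ^2] − E[τ]. The walk exits at 0 or 143, with P(hit 143 first) = 119/143, so E[X_τ^2] = 143^2 · 119/143 + 0 = 17017. Thus E[τ] = E[X_τ^2] − E[M_τ] = 17017 − 14161 = 2856 = 119(143 − 119) = 2856.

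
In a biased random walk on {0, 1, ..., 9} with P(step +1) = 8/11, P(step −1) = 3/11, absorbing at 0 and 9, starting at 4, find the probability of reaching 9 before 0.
P(hit 9 before 0) = (1 − (3/8)^4) / (1 − (3/8)^9) = 26312704/26839609

Let u_k denote P(reach 9 before 0 | start at k). Boundary: u_0 = 0, u_9 = 1. Recurrence: u_k = 8/11·u_{k+1} + 3/11·u_{k-1} for 1 ≤ k ≤ 8. Try u_k = A + B·r^k with r = q/p = (3/11)/(8/11) = 3/8. Substitution satisfies the recurrence; boundary conditions give:
  u_k = (1 − r^k) / (1 − r^N) = (1 − (3/8)^4) / (1 − (3/8)^9) = 26312704/26839609.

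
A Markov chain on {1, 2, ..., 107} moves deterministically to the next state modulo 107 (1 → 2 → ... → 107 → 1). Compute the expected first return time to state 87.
E[T_87 | X_0 = 87] = 107

The chain cycles deterministically, so starting at state 87 it returns in exactly 107 steps. Equivalently, the stationary distribution is uniform π_j = 1/107 for every state j, so by Kac's formula E[T_87] = 1/π_87 = 107.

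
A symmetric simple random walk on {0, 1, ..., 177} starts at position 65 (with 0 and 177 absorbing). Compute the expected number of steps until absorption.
E[τ | X_0 = 65] = 7280

Let v_k = E[τ | X_0 = k]. Boundary: v_0 = v_177 = 0. Recurrence: v_k = 1 + (v_{k-1} + v_{k+1})/2 for 1 ≤ k ≤ 176. The particular solution to v_k − (v_{k-1} + v_{k+1})/2 = 1 is v_k = −k^2. Adding homogeneous solution A + B k and matching boundaries gives v_k = k (177 − k). Substituting k = 65: v_65 = 65 · 112 = 7280.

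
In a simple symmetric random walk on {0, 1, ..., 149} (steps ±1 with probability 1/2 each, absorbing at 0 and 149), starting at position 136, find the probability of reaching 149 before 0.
P(hit 149 before 0) = 136/149

Let u_k = P(hit 149 before 0 | start at k). Then u_0 = 0, u_149 = 1, and u_k = u_{k-1}/2 + u_{k+1}/2 for 1 ≤ k ≤ 148. This harmonic recurrence is solved by u_k = k/149, giving u_136 = 136/149.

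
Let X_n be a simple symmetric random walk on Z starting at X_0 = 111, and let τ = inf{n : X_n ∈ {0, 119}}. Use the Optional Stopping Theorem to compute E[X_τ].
E[X_τ] = 111

X_n is a martingale and τ is a bounded-mean stopping time (indeed τ is finite a.s. with bounded expectation since the walk is in a bounded region). By the OST, E[X_τ] = E[X_0] = 111. Equivalently: E[X_τ] = 119 · P(hit 119 first) + 0 · P(hit 0 first) = 119 · (111/119) = 111.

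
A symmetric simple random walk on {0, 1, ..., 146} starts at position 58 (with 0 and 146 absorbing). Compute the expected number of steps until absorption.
E[τ | X_0 = 58] = 5104

Let v_k = E[τ | X_0 = k]. Boundary: v_0 = v_146 = 0. Recurrence: v_k = 1 + (v_{k-1} + v_{k+1})/2 for 1 ≤ k ≤ 145. The particular solution to v_k − (v_{k-1} + v_{k+1})/2 = 1 is v_k = −k^2. Adding homogeneous solution A + B k and matching boundaries gives v_k = k (146 − k). Substituting k = 58: v_58 = 58 · 88 = 5104.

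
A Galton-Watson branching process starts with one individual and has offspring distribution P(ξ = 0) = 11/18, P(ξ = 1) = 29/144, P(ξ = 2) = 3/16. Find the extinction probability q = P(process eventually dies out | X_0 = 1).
q = 1

Mean offspring μ = 0·11/18 + 1·29/144 + 2·3/16 = 83/144 ≤ 1. For μ ≤ 1 with offspring not concentrated at 1, the Galton-Watson process goes extinct almost surely, so q = 1.
(Algebraic check: The pgf is f(s) = 11/18 + 29/144·s + 3/16·s². The extinction probability q is the smallest fixed point of f in [0, 1]. Setting s = f(s):
  3/16·s² + (29/144 − 1)·s + 11/18 = 0
  3/16·s² − (11/18 + 3/16)·s + 11/18 = 0
which factors as (s − 1)·(3/16·s − 11/18) = 0, giving roots s = 1 and s = (11/18)/(3/16) = 88/27. Since 88/27 ≥ 1, the smallest root in [0, 1] is s = 1.)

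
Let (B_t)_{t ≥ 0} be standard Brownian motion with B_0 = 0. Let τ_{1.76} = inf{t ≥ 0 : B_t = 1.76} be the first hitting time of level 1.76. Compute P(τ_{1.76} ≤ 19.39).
P(τ_{1.76} ≤ 19.39) = 2(1 − Φ(1.76/√19.39)) = 2(1 − Φ(0.3997)) ≈ 0.6894

By the reflection principle for standard BM, P(τ_b ≤ t) = 2 · P(B_t ≥ b). Since B_t ~ N(0, t), P(B_t ≥ 1.76) = 1 − Φ(1.76/√t) = 1 − Φ(1.76/√19.39) = 1 − Φ(0.3997) ≈ 0.34469. Doubling: P(τ_{1.76} ≤ 19.39) ≈ 2 · 0.34469 = 0.68938 ≈ 0.6894.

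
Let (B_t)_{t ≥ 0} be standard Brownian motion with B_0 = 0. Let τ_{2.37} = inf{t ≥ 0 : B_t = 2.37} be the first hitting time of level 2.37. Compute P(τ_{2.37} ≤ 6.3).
P(τ_{2.37} ≤ 6.3) = 2(1 − Φ(2.37/√6.3)) = 2(1 − Φ(0.9442)) ≈ 0.3451

By the reflection principle for standard BM, P(τ_b ≤ t) = 2 · P(B_t ≥ b). Since B_t ~ N(0, t), P(B_t ≥ 2.37) = 1 − Φ(2.37/√t) = 1 − Φ(2.37/√6.3) = 1 − Φ(0.9442) ≈ 0.17253. Doubling: P(τ_{2.37} ≤ 6.3) ≈ 2 · 0.17253 = 0.34506 ≈ 0.3451.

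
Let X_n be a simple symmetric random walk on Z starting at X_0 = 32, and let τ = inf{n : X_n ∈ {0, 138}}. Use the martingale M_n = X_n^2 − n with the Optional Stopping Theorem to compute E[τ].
E[τ] = 3392

M_n = X_n^2 − n is a martingale (since E[X_{n+1}^2 | F_n] = X_n^2 + 1). By OST (τ has finite mean in a bounded region), E[M_τ] = E[M_0] = X_0^2 − 0 = 32^2 = 1024. Also E[M_τ] = E[X_τ^2] − E[τ]. The walk exits at 0 or 138, with P(hit 138 first) = 32/138, so E[X_τ^2] = 138^2 · 32/138 + 0 = 4416. Thus E[τ] = E[X_τ^2] − E[M_τ] = 4416 − 1024 = 3392 = 32(138 − 32) = 3392.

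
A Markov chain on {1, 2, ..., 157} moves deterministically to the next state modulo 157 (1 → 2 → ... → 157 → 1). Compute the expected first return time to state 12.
E[T_12 | X_0 = 12] = 157

The chain cycles deterministically, so starting at state 12 it returns in exactly 157 steps. Equivalently, the stationary distribution is uniform π_j = 1/157 for every state j, so by Kac's formula E[T_12] = 1/π_12 = 157.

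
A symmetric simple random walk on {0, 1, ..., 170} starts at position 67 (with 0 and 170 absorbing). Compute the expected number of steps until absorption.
E[τ | X_0 = 67] = 6901

Let v_k = E[τ | X_0 = k]. Boundary: v_0 = v_170 = 0. Recurrence: v_k = 1 + (v_{k-1} + v_{k+1})/2 for 1 ≤ k ≤ 169. The particular solution to v_k − (v_{k-1} + v_{k+1})/2 = 1 is v_k = −k^2. Adding homogeneous solution A + B k and matching boundaries gives v_k = k (170 − k). Substituting k = 67: v_67 = 67 · 103 = 6901.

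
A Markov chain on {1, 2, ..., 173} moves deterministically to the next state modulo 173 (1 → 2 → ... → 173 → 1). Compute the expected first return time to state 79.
E[T_79 | X_0 = 79] = 173

The chain cycles deterministically, so starting at state 79 it returns in exactly 173 steps. Equivalently, the stationary distribution is uniform π_j = 1/173 for every state j, so by Kac's formula E[T_79] = 1/π_79 = 173.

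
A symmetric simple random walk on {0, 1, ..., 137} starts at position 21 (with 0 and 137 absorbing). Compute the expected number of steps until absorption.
E[τ | X_0 = 21] = 2436

Let v_k = E[τ | X_0 = k]. Boundary: v_0 = v_137 = 0. Recurrence: v_k = 1 + (v_{k-1} + v_{k+1})/2 for 1 ≤ k ≤ 136. The particular solution to v_k − (v_{k-1} + v_{k+1})/2 = 1 is v_k = −k^2. Adding homogeneous solution A + B k and matching boundaries gives v_k = k (137 − k). Substituting k = 21: v_21 = 21 · 116 = 2436.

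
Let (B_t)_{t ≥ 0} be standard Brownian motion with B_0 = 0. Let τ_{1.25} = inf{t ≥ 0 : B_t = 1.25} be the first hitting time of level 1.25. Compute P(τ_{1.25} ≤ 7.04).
P(τ_{1.25} ≤ 7.04) = 2(1 − Φ(1.25/√7.04)) = 2(1 − Φ(0.4711)) ≈ 0.6376

By the reflection principle for standard BM, P(τ_b ≤ t) = 2 · P(B_t ≥ b). Since B_t ~ N(0, t), P(B_t ≥ 1.25) = 1 − Φ(1.25/√t) = 1 − Φ(1.25/√7.04) = 1 − Φ(0.4711) ≈ 0.31878. Doubling: P(τ_{1.25} ≤ 7.04) ≈ 2 · 0.31878 = 0.63756 ≈ 0.6376.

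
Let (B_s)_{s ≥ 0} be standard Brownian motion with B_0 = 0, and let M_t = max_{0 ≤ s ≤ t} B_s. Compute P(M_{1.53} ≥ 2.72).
P(M_{1.53} ≥ 2.72) = 2·P(B_{1.53} ≥ 2.72) = 2(1 − Φ(2.72/√1.53)) ≈ 0.0279

By the reflection principle for Brownian motion, P(M_t ≥ a) = 2 · P(B_t ≥ a) for a ≥ 0. Since B_t ~ N(0, t), P(B_t ≥ 2.72) = 1 − Φ(2.72/√t) = 1 − Φ(2.72/√1.53) = 1 − Φ(2.1990). So
  P(M_{1.53} ≥ 2.72) = 2(1 − Φ(2.1990)) ≈ 0.0279.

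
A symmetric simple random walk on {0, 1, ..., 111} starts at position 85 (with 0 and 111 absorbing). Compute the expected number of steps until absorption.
E[τ | X_0 = 85] = 2210

Let v_k = E[τ | X_0 = k]. Boundary: v_0 = v_111 = 0. Recurrence: v_k = 1 + (v_{k-1} + v_{k+1})/2 for 1 ≤ k ≤ 110. The particular solution to v_k − (v_{k-1} + v_{k+1})/2 = 1 is v_k = −k^2. Adding homogeneous solution A + B k and matching boundaries gives v_k = k (111 − k). Substituting k = 85: v_85 = 85 · 26 = 2210.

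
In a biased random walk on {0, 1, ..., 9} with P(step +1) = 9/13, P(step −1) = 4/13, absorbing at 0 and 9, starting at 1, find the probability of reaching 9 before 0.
P(hit 9 before 0) = (1 − (4/9)^1) / (1 − (4/9)^9) = 43046721/77431669

Let u_k denote P(reach 9 before 0 | start at k). Boundary: u_0 = 0, u_9 = 1. Recurrence: u_k = 9/13·u_{k+1} + 4/13·u_{k-1} for 1 ≤ k ≤ 8. Try u_k = A + B·r^k with r = q/p = (4/13)/(9/13) = 4/9. Substitution satisfies the recurrence; boundary conditions give:
  u_k = (1 − r^k) / (1 − r^N) = (1 − (4/9)^1) / (1 − (4/9)^9) = 43046721/77431669.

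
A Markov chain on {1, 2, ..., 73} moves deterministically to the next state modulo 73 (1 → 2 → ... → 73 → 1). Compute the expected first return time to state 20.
E[T_20 | X_0 = 20] = 73

The chain cycles deterministically, so starting at state 20 it returns in exactly 73 steps. Equivalently, the stationary distribution is uniform π_j = 1/73 for every state j, so by Kac's formula E[T_20] = 1/π_20 = 73.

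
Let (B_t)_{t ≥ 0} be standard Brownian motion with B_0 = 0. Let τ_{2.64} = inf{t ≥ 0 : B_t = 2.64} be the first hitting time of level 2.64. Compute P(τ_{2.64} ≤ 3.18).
P(τ_{2.64} ≤ 3.18) = 2(1 − Φ(2.64/√3.18)) = 2(1 − Φ(1.4804)) ≈ 0.1388

By the reflection principle for standard BM, P(τ_b ≤ t) = 2 · P(B_t ≥ b). Since B_t ~ N(0, t), P(B_t ≥ 2.64) = 1 − Φ(2.64/√t) = 1 − Φ(2.64/√3.18) = 1 − Φ(1.4804) ≈ 0.06938. Doubling: P(τ_{2.64} ≤ 3.18) ≈ 2 · 0.06938 = 0.13876 ≈ 0.1388.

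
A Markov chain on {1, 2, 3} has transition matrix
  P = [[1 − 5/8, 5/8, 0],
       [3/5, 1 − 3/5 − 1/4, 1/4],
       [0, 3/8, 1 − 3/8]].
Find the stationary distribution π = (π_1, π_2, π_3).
π = (72/197, 75/197, 50/197)

This is a birth-death chain on three states, which satisfies detailed balance: π_1 · P_{12} = π_2 · P_{21} and π_2 · P_{23} = π_3 · P_{32}.
From π_1 · 5/8 = π_2 · 3/5: π_2/π_1 = (5/8)/(3/5) = 25/24.
From π_2 · 1/4 = π_3 · 3/8: π_3/π_2 = (1/4)/(3/8) = 2/3.
Take π_1 proportional to 1; then unnormalized π = (1, 25/24, 25/36). Normalize by dividing by the sum 197/72:
  π = (72/197, 75/197, 50/197).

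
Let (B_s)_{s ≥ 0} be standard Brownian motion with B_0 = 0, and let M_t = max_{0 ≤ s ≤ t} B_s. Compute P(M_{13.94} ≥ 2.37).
P(M_{13.94} ≥ 2.37) = 2·P(B_{13.94} ≥ 2.37) = 2(1 − Φ(2.37/√13.94)) ≈ 0.5256

By the reflection principle for Brownian motion, P(M_t ≥ a) = 2 · P(B_t ≥ a) for a ≥ 0. Since B_t ~ N(0, t), P(B_t ≥ 2.37) = 1 − Φ(2.37/√t) = 1 − Φ(2.37/√13.94) = 1 − Φ(0.6348). So
  P(M_{13.94} ≥ 2.37) = 2(1 − Φ(0.6348)) ≈ 0.5256.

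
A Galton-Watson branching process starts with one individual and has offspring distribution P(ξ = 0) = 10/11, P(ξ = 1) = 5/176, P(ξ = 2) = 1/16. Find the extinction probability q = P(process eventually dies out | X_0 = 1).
q = 1

Mean offspring μ = 0·10/11 + 1·5/176 + 2·1/16 = 27/176 ≤ 1. For μ ≤ 1 with offspring not concentrated at 1, the Galton-Watson process goes extinct almost surely, so q = 1.
(Algebraic check: The pgf is f(s) = 10/11 + 5/176·s + 1/16·s². The extinction probability q is the smallest fixed point of f in [0, 1]. Setting s = f(s):
  1/16·s² + (5/176 − 1)·s + 10/11 = 0
  1/16·s² − (10/11 + 1/16)·s + 10/11 = 0
which factors as (s − 1)·(1/16·s − 10/11) = 0, giving roots s = 1 and s = (10/11)/(1/16) = 160/11. Since 160/11 ≥ 1, the smallest root in [0, 1] is s = 1.)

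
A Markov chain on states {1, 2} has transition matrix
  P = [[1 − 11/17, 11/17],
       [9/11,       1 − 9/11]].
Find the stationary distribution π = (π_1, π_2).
π_1 = 153/274, π_2 = 121/274

Solve πP = π with π_1 + π_2 = 1. From πP = π: π_1 · (1 − 11/17) + π_2 · 9/11 = π_1 ⇒ π_2 · 9/11 = π_1 · 11/17 ⇒ π_2/π_1 = (11/17)/(9/11) = 121/153. Together with π_1 + π_2 = 1:
  π_1 = (9/11)/(11/17 + 9/11) = (9/11)/(274/187) = 153/274,
  π_2 = (11/17)/(11/17 + 9/11) = (11/17)/(274/187) = 121/274.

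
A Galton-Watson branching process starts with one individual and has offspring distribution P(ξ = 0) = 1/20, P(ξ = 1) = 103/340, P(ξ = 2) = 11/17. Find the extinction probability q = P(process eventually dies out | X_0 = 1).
q = 17/220

The pgf is f(s) = 1/20 + 103/340·s + 11/17·s². The extinction probability q is the smallest fixed point of f in [0, 1]. Setting s = f(s):
  11/17·s² + (103/340 − 1)·s + 1/20 = 0
  11/17·s² − (1/20 + 11/17)·s + 1/20 = 0
which factors as (s − 1)·(11/17·s − 1/20) = 0, giving roots s = 1 and s = (1/20)/(11/17) = 17/220.
Mean offspring μ = 103/340 + 2·11/17 = 543/340 > 1 (supercritical), so q < 1. The extinction probability is the smaller root: q = (1/20)/(11/17) = 17/220.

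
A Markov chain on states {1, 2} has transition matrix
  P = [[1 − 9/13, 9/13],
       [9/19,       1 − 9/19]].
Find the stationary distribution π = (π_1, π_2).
π_1 = 13/32, π_2 = 19/32

Solve πP = π with π_1 + π_2 = 1. From πP = π: π_1 · (1 − 9/13) + π_2 · 9/19 = π_1 ⇒ π_2 · 9/19 = π_1 · 9/13 ⇒ π_2/π_1 = (9/13)/(9/19) = 19/13. Together with π_1 + π_2 = 1:
  π_1 = (9/19)/(9/13 + 9/19) = (9/19)/(288/247) = 13/32,
  π_2 = (9/13)/(9/13 + 9/19) = (9/13)/(288/247) = 19/32.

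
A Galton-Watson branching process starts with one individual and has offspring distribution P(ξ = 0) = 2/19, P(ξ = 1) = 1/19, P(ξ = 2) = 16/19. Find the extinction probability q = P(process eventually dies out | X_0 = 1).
q = 1/8

The pgf is f(s) = 2/19 + 1/19·s + 16/19·s². The extinction probability q is the smallest fixed point of f in [0, 1]. Setting s = f(s):
  16/19·s² + (1/19 − 1)·s + 2/19 = 0
  16/19·s² − (2/19 + 16/19)·s + 2/19 = 0
which factors as (s − 1)·(16/19·s − 2/19) = 0, giving roots s = 1 and s = (2/19)/(16/19) = 1/8.
Mean offspring μ = 1/19 + 2·16/19 = 33/19 > 1 (supercritical), so q < 1. The extinction probability is the smaller root: q = (2/19)/(16/19) = 1/8.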